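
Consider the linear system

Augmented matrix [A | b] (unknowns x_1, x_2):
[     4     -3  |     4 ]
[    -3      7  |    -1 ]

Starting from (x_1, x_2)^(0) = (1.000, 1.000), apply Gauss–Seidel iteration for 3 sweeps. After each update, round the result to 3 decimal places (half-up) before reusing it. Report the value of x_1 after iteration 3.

Iteration 1:
  x_1 = (4 - (-3)·1.000) / (4) = 1.750
  x_2 = (-1 - (-3)·1.750) / (7) = 0.607
Iteration 2:
  x_1 = (4 - (-3)·0.607) / (4) = 1.455
  x_2 = (-1 - (-3)·1.455) / (7) = 0.481
Iteration 3:
  x_1 = (4 - (-3)·0.481) / (4) = 1.361
  x_2 = (-1 - (-3)·1.361) / (7) = 0.440

1.361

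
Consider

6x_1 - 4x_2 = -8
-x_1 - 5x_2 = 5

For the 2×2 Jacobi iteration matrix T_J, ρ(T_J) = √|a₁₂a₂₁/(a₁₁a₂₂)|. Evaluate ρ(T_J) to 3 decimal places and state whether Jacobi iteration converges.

0.365

a₁₂a₂₁/(a₁₁a₂₂) = (-4)·(-1) / ((6)·(-5)) = -0.133333
ρ = √|-0.133333| = √0.133333 = 0.365
ρ < 1, so Jacobi converges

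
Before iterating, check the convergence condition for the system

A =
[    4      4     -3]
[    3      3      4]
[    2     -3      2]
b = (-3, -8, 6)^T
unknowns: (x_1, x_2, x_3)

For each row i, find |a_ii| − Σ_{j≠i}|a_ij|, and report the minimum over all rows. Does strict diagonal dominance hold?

row 1: |4| − (4+3) = -3
row 2: |3| − (3+4) = -4
row 3: |2| − (2+3) = -3
minimum over rows = -4 → not strictly diagonally dominant

-4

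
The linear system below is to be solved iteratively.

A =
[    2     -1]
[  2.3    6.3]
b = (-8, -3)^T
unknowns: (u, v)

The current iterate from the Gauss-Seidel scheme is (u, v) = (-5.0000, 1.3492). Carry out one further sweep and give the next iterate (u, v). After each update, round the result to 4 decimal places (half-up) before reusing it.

One sweep:
  u = (-8 - (-1)·1.3492) / (2) = -3.3254
  v = (-3 - (2.3)·-3.3254) / (6.3) = 0.7378

(-3.3254, 0.7378)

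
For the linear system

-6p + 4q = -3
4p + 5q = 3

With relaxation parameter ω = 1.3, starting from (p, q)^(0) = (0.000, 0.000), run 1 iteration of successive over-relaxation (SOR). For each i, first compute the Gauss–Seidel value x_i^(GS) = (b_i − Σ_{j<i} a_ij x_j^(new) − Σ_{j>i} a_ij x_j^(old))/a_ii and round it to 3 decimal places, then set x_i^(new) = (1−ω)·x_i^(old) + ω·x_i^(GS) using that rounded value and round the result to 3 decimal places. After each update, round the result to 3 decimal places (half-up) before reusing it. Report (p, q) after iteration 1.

(0.650, 0.104)

Iteration 1:
  p: GS value = (-3 - (4)·0.000) / (-6) = 0.500;  p ← (1−ω)·0.000 + ω·0.500 = 0.650
  q: GS value = (3 - (4)·0.650) / (5) = 0.080;  q ← (1−ω)·0.000 + ω·0.080 = 0.104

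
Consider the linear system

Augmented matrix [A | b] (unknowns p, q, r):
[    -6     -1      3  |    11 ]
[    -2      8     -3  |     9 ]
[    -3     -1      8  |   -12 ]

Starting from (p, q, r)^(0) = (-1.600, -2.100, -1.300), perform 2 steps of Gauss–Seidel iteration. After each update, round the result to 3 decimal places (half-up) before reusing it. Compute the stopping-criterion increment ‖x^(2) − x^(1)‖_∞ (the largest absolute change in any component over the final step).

Iteration 1:
  p = (11 - (-1)·-2.100 - (3)·-1.300) / (-6) = -2.133
  q = (9 - (-2)·-2.133 - (-3)·-1.300) / (8) = 0.104
  r = (-12 - (-3)·-2.133 - (-1)·0.104) / (8) = -2.287
Iteration 2:
  p = (11 - (-1)·0.104 - (3)·-2.287) / (-6) = -2.994
  q = (9 - (-2)·-2.994 - (-3)·-2.287) / (8) = -0.481
  r = (-12 - (-3)·-2.994 - (-1)·-0.481) / (8) = -2.683
Change: (-0.861, -0.585, -0.396) → max |·| = 0.861

0.861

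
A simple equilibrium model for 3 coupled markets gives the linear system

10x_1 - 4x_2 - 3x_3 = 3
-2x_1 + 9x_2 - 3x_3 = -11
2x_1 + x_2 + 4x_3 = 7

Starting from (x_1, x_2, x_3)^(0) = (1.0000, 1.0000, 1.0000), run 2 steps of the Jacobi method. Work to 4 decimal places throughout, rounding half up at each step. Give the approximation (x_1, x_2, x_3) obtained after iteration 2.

(0.3333, -0.6667, 1.4167)

Iteration 1:
  x_1 = (3 - (-4)·1.0000 - (-3)·1.0000) / (10) = 1.0000
  x_2 = (-11 - (-2)·1.0000 - (-3)·1.0000) / (9) = -0.6667
  x_3 = (7 - (2)·1.0000 - (1)·1.0000) / (4) = 1.0000
Iteration 2:
  x_1 = (3 - (-4)·-0.6667 - (-3)·1.0000) / (10) = 0.3333
  x_2 = (-11 - (-2)·1.0000 - (-3)·1.0000) / (9) = -0.6667
  x_3 = (7 - (2)·1.0000 - (1)·-0.6667) / (4) = 1.4167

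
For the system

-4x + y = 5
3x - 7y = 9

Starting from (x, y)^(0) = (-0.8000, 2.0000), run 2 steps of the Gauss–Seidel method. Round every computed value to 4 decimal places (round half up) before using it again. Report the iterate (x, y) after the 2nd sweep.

Iteration 1:
  x = (5 - (1)·2.0000) / (-4) = -0.7500
  y = (9 - (3)·-0.7500) / (-7) = -1.6071
Iteration 2:
  x = (5 - (1)·-1.6071) / (-4) = -1.6518
  y = (9 - (3)·-1.6518) / (-7) = -1.9936

(-1.6518, -1.9936)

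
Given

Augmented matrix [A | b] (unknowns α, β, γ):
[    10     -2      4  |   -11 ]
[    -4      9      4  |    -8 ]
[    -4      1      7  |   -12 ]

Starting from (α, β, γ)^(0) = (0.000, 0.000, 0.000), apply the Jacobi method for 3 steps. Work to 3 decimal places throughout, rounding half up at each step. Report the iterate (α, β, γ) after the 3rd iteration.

(-0.337, -0.167, -1.965)

Iteration 1:
  α = (-11 - (-2)·0.000 - (4)·0.000) / (10) = -1.100
  β = (-8 - (-4)·0.000 - (4)·0.000) / (9) = -0.889
  γ = (-12 - (-4)·0.000 - (1)·0.000) / (7) = -1.714
Iteration 2:
  α = (-11 - (-2)·-0.889 - (4)·-1.714) / (10) = -0.592
  β = (-8 - (-4)·-1.100 - (4)·-1.714) / (9) = -0.616
  γ = (-12 - (-4)·-1.100 - (1)·-0.889) / (7) = -2.216
Iteration 3:
  α = (-11 - (-2)·-0.616 - (4)·-2.216) / (10) = -0.337
  β = (-8 - (-4)·-0.592 - (4)·-2.216) / (9) = -0.167
  γ = (-12 - (-4)·-0.592 - (1)·-0.616) / (7) = -1.965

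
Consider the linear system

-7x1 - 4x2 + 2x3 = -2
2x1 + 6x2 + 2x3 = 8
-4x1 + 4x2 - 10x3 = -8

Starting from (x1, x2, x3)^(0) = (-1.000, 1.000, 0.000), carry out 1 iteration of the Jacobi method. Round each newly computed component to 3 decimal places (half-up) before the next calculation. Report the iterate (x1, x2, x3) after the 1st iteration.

Iteration 1:
  x1 = (-2 - (-4)·1.000 - (2)·0.000) / (-7) = -0.286
  x2 = (8 - (2)·-1.000 - (2)·0.000) / (6) = 1.667
  x3 = (-8 - (-4)·-1.000 - (4)·1.000) / (-10) = 1.600

(-0.286, 1.667, 1.600)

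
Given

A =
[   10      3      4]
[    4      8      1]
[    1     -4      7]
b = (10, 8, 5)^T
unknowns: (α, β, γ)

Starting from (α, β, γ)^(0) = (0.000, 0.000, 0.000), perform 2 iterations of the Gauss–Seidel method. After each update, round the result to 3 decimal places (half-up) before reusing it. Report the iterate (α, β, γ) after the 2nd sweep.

(0.507, 0.639, 1.007)

Iteration 1:
  α = (10 - (3)·0.000 - (4)·0.000) / (10) = 1.000
  β = (8 - (4)·1.000 - (1)·0.000) / (8) = 0.500
  γ = (5 - (1)·1.000 - (-4)·0.500) / (7) = 0.857
Iteration 2:
  α = (10 - (3)·0.500 - (4)·0.857) / (10) = 0.507
  β = (8 - (4)·0.507 - (1)·0.857) / (8) = 0.639
  γ = (5 - (1)·0.507 - (-4)·0.639) / (7) = 1.007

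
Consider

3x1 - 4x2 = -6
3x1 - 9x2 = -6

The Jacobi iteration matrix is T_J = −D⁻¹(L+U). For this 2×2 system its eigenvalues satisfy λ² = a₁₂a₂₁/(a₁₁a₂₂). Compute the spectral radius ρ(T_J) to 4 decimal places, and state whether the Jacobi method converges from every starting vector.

a₁₂a₂₁/(a₁₁a₂₂) = (-4)·(3) / ((3)·(-9)) = 0.444444
ρ = √|0.444444| = √0.444444 = 0.6667
ρ < 1, so Jacobi converges

0.6667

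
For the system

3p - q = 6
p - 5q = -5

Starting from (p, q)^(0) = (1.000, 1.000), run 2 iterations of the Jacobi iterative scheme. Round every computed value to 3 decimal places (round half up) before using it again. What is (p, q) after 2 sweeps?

(2.400, 1.467)

Iteration 1:
  p = (6 - (-1)·1.000) / (3) = 2.333
  q = (-5 - (1)·1.000) / (-5) = 1.200
Iteration 2:
  p = (6 - (-1)·1.200) / (3) = 2.400
  q = (-5 - (1)·2.333) / (-5) = 1.467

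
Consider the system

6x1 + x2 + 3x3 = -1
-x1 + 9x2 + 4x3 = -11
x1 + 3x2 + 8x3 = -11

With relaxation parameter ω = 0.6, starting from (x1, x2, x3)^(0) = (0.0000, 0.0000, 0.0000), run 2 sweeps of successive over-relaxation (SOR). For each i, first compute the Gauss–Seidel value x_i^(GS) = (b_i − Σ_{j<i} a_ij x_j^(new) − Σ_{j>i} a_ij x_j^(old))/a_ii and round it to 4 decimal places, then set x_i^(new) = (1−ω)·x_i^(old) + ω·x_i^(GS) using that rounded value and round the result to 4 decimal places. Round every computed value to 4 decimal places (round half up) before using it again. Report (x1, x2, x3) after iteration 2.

Iteration 1:
  x1: GS value = (-1 - (1)·0.0000 - (3)·0.0000) / (6) = -0.1667;  x1 ← (1−ω)·0.0000 + ω·-0.1667 = -0.1000
  x2: GS value = (-11 - (-1)·-0.1000 - (4)·0.0000) / (9) = -1.2333;  x2 ← (1−ω)·0.0000 + ω·-1.2333 = -0.7400
  x3: GS value = (-11 - (1)·-0.1000 - (3)·-0.7400) / (8) = -1.0850;  x3 ← (1−ω)·0.0000 + ω·-1.0850 = -0.6510
Iteration 2:
  x1: GS value = (-1 - (1)·-0.7400 - (3)·-0.6510) / (6) = 0.2822;  x1 ← (1−ω)·-0.1000 + ω·0.2822 = 0.1293
  x2: GS value = (-11 - (-1)·0.1293 - (4)·-0.6510) / (9) = -0.9185;  x2 ← (1−ω)·-0.7400 + ω·-0.9185 = -0.8471
  x3: GS value = (-11 - (1)·0.1293 - (3)·-0.8471) / (8) = -1.0735;  x3 ← (1−ω)·-0.6510 + ω·-1.0735 = -0.9045

(0.1293, -0.8471, -0.9045)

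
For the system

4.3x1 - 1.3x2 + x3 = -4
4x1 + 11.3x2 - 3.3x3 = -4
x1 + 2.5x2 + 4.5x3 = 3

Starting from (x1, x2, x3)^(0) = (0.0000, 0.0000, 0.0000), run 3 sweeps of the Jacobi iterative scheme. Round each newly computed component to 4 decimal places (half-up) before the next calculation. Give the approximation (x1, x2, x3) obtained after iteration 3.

Iteration 1:
  x1 = (-4 - (-1.3)·0.0000 - (1)·0.0000) / (4.3) = -0.9302
  x2 = (-4 - (4)·0.0000 - (-3.3)·0.0000) / (11.3) = -0.3540
  x3 = (3 - (1)·0.0000 - (2.5)·0.0000) / (4.5) = 0.6667
Iteration 2:
  x1 = (-4 - (-1.3)·-0.3540 - (1)·0.6667) / (4.3) = -1.1923
  x2 = (-4 - (4)·-0.9302 - (-3.3)·0.6667) / (11.3) = 0.1700
  x3 = (3 - (1)·-0.9302 - (2.5)·-0.3540) / (4.5) = 1.0700
Iteration 3:
  x1 = (-4 - (-1.3)·0.1700 - (1)·1.0700) / (4.3) = -1.1277
  x2 = (-4 - (4)·-1.1923 - (-3.3)·1.0700) / (11.3) = 0.3805
  x3 = (3 - (1)·-1.1923 - (2.5)·0.1700) / (4.5) = 0.8372

(-1.1277, 0.3805, 0.8372)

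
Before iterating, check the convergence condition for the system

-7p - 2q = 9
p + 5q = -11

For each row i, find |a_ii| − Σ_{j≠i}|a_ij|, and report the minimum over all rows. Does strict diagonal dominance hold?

4

row 1: |-7| − (2) = 5
row 2: |5| − (1) = 4
minimum over rows = 4 → strictly diagonally dominant (convergence guaranteed)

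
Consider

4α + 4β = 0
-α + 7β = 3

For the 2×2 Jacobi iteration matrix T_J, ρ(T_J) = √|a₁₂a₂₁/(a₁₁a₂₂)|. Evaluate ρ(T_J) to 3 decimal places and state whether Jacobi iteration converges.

a₁₂a₂₁/(a₁₁a₂₂) = (4)·(-1) / ((4)·(7)) = -0.142857
ρ = √|-0.142857| = √0.142857 = 0.378
ρ < 1, so Jacobi converges

0.378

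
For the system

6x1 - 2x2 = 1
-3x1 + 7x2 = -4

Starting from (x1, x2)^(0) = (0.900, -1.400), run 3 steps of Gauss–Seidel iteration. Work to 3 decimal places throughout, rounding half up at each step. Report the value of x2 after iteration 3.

-0.586

Iteration 1:
  x1 = (1 - (-2)·-1.400) / (6) = -0.300
  x2 = (-4 - (-3)·-0.300) / (7) = -0.700
Iteration 2:
  x1 = (1 - (-2)·-0.700) / (6) = -0.067
  x2 = (-4 - (-3)·-0.067) / (7) = -0.600
Iteration 3:
  x1 = (1 - (-2)·-0.600) / (6) = -0.033
  x2 = (-4 - (-3)·-0.033) / (7) = -0.586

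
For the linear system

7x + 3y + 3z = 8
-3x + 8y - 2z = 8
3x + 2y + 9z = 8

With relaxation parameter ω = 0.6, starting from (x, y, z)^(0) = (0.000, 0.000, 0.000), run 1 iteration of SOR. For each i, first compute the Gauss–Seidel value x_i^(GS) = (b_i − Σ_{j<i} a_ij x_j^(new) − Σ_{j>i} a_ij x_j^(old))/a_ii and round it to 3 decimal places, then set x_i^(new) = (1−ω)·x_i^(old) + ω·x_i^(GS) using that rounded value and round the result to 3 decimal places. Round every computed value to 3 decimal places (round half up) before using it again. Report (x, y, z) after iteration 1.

Iteration 1:
  x: GS value = (8 - (3)·0.000 - (3)·0.000) / (7) = 1.143;  x ← (1−ω)·0.000 + ω·1.143 = 0.686
  y: GS value = (8 - (-3)·0.686 - (-2)·0.000) / (8) = 1.257;  y ← (1−ω)·0.000 + ω·1.257 = 0.754
  z: GS value = (8 - (3)·0.686 - (2)·0.754) / (9) = 0.493;  z ← (1−ω)·0.000 + ω·0.493 = 0.296

(0.686, 0.754, 0.296)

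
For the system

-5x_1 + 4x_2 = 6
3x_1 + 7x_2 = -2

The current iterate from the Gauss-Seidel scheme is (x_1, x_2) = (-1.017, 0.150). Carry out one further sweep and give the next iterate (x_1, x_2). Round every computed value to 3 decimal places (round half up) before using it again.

(-1.080, 0.177)

One sweep:
  x_1 = (6 - (4)·0.150) / (-5) = -1.080
  x_2 = (-2 - (3)·-1.080) / (7) = 0.177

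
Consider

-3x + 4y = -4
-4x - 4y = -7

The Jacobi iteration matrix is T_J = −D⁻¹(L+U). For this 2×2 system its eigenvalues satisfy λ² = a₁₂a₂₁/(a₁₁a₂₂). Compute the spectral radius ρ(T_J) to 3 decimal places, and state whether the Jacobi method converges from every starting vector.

1.155

a₁₂a₂₁/(a₁₁a₂₂) = (4)·(-4) / ((-3)·(-4)) = -1.333333
ρ = √|-1.333333| = √1.333333 = 1.155
ρ > 1, so Jacobi diverges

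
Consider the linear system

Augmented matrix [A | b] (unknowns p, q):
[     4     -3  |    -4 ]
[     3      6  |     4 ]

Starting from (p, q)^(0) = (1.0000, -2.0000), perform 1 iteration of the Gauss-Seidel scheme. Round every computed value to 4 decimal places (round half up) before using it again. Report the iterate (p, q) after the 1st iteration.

(-2.5000, 1.9167)

Iteration 1:
  p = (-4 - (-3)·-2.0000) / (4) = -2.5000
  q = (4 - (3)·-2.5000) / (6) = 1.9167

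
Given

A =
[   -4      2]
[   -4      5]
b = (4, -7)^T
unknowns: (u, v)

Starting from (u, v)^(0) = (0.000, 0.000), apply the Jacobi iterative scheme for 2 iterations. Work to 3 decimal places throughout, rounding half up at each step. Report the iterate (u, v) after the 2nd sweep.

(-1.700, -2.200)

Iteration 1:
  u = (4 - (2)·0.000) / (-4) = -1.000
  v = (-7 - (-4)·0.000) / (5) = -1.400
Iteration 2:
  u = (4 - (2)·-1.400) / (-4) = -1.700
  v = (-7 - (-4)·-1.000) / (5) = -2.200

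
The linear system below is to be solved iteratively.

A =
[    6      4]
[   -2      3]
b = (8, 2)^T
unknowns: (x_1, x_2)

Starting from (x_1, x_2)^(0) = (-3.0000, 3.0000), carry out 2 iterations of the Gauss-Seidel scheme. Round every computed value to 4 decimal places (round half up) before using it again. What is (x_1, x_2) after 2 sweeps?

(1.1852, 1.4568)

Iteration 1:
  x_1 = (8 - (4)·3.0000) / (6) = -0.6667
  x_2 = (2 - (-2)·-0.6667) / (3) = 0.2222
Iteration 2:
  x_1 = (8 - (4)·0.2222) / (6) = 1.1852
  x_2 = (2 - (-2)·1.1852) / (3) = 1.4568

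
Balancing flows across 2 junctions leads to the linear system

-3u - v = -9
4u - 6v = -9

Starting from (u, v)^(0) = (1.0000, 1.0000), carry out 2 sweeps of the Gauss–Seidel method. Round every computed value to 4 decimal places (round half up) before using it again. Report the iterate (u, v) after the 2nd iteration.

Iteration 1:
  u = (-9 - (-1)·1.0000) / (-3) = 2.6667
  v = (-9 - (4)·2.6667) / (-6) = 3.2778
Iteration 2:
  u = (-9 - (-1)·3.2778) / (-3) = 1.9074
  v = (-9 - (4)·1.9074) / (-6) = 2.7716

(1.9074, 2.7716)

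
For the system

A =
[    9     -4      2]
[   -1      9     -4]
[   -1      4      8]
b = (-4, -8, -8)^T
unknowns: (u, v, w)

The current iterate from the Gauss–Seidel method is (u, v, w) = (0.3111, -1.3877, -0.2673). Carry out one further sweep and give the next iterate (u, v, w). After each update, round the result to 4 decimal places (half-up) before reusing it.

One sweep:
  u = (-4 - (-4)·-1.3877 - (2)·-0.2673) / (9) = -1.0018
  v = (-8 - (-1)·-1.0018 - (-4)·-0.2673) / (9) = -1.1190
  w = (-8 - (-1)·-1.0018 - (4)·-1.1190) / (8) = -0.5657

(-1.0018, -1.1190, -0.5657)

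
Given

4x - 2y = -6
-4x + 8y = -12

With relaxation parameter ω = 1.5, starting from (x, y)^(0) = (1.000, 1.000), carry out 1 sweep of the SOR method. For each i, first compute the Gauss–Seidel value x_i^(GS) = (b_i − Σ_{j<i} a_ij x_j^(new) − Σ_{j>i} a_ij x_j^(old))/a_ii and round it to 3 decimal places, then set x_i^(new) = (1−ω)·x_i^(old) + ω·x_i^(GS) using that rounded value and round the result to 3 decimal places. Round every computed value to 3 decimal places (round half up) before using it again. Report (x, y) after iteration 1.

(-2.000, -4.250)

Iteration 1:
  x: GS value = (-6 - (-2)·1.000) / (4) = -1.000;  x ← (1−ω)·1.000 + ω·-1.000 = -2.000
  y: GS value = (-12 - (-4)·-2.000) / (8) = -2.500;  y ← (1−ω)·1.000 + ω·-2.500 = -4.250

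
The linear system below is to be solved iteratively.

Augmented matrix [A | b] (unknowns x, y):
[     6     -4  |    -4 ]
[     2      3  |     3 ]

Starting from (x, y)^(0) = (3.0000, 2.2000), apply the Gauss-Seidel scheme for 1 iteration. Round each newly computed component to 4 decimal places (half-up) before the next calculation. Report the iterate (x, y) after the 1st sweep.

Iteration 1:
  x = (-4 - (-4)·2.2000) / (6) = 0.8000
  y = (3 - (2)·0.8000) / (3) = 0.4667

(0.8000, 0.4667)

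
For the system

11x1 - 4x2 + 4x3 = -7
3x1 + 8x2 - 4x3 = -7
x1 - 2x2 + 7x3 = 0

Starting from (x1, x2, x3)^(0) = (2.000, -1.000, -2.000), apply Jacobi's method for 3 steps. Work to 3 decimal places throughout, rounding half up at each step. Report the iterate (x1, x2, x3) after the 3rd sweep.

(-0.763, -0.712, -0.105)

Iteration 1:
  x1 = (-7 - (-4)·-1.000 - (4)·-2.000) / (11) = -0.273
  x2 = (-7 - (3)·2.000 - (-4)·-2.000) / (8) = -2.625
  x3 = (0 - (1)·2.000 - (-2)·-1.000) / (7) = -0.571
Iteration 2:
  x1 = (-7 - (-4)·-2.625 - (4)·-0.571) / (11) = -1.383
  x2 = (-7 - (3)·-0.273 - (-4)·-0.571) / (8) = -1.058
  x3 = (0 - (1)·-0.273 - (-2)·-2.625) / (7) = -0.711
Iteration 3:
  x1 = (-7 - (-4)·-1.058 - (4)·-0.711) / (11) = -0.763
  x2 = (-7 - (3)·-1.383 - (-4)·-0.711) / (8) = -0.712
  x3 = (0 - (1)·-1.383 - (-2)·-1.058) / (7) = -0.105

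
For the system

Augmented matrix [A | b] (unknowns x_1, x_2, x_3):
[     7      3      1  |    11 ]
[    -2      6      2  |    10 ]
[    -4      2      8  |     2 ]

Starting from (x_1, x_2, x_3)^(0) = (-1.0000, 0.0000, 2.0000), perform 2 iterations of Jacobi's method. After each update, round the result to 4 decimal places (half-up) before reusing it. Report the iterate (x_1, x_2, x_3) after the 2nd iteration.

(1.3214, 2.1786, 0.7262)

Iteration 1:
  x_1 = (11 - (3)·0.0000 - (1)·2.0000) / (7) = 1.2857
  x_2 = (10 - (-2)·-1.0000 - (2)·2.0000) / (6) = 0.6667
  x_3 = (2 - (-4)·-1.0000 - (2)·0.0000) / (8) = -0.2500
Iteration 2:
  x_1 = (11 - (3)·0.6667 - (1)·-0.2500) / (7) = 1.3214
  x_2 = (10 - (-2)·1.2857 - (2)·-0.2500) / (6) = 2.1786
  x_3 = (2 - (-4)·1.2857 - (2)·0.6667) / (8) = 0.7262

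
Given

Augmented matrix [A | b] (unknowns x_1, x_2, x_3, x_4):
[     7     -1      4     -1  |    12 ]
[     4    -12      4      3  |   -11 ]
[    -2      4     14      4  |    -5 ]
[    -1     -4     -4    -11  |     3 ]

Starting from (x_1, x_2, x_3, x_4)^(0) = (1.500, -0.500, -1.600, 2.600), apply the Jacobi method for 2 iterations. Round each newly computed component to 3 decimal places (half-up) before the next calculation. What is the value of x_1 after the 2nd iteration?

Iteration 1:
  x_1 = (12 - (-1)·-0.500 - (4)·-1.600 - (-1)·2.600) / (7) = 2.929
  x_2 = (-11 - (4)·1.500 - (4)·-1.600 - (3)·2.600) / (-12) = 1.533
  x_3 = (-5 - (-2)·1.500 - (4)·-0.500 - (4)·2.600) / (14) = -0.743
  x_4 = (3 - (-1)·1.500 - (-4)·-0.500 - (-4)·-1.600) / (-11) = 0.355
Iteration 2:
  x_1 = (12 - (-1)·1.533 - (4)·-0.743 - (-1)·0.355) / (7) = 2.409
  x_2 = (-11 - (4)·2.929 - (4)·-0.743 - (3)·0.355) / (-12) = 1.734
  x_3 = (-5 - (-2)·2.929 - (4)·1.533 - (4)·0.355) / (14) = -0.478
  x_4 = (3 - (-1)·2.929 - (-4)·1.533 - (-4)·-0.743) / (-11) = -0.826

2.409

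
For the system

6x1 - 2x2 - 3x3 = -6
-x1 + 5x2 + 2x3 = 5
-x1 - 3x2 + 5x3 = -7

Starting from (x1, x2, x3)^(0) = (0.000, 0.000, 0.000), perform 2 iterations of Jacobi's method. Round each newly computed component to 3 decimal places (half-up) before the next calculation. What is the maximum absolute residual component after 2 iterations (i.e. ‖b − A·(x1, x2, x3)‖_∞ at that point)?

Iteration 1:
  x1 = (-6 - (-2)·0.000 - (-3)·0.000) / (6) = -1.000
  x2 = (5 - (-1)·0.000 - (2)·0.000) / (5) = 1.000
  x3 = (-7 - (-1)·0.000 - (-3)·0.000) / (5) = -1.400
Iteration 2:
  x1 = (-6 - (-2)·1.000 - (-3)·-1.400) / (6) = -1.367
  x2 = (5 - (-1)·-1.000 - (2)·-1.400) / (5) = 1.360
  x3 = (-7 - (-1)·-1.000 - (-3)·1.000) / (5) = -1.000
Residual b − A·x = (1.922, -1.167, 0.713); ∞-norm = 1.922

1.922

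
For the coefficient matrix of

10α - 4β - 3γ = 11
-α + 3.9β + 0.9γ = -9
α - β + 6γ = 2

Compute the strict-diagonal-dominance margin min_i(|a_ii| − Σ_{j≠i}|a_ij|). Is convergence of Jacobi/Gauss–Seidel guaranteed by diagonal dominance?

2

row 1: |10| − (4+3) = 3
row 2: |3.9| − (1+0.9) = 2
row 3: |6| − (1+1) = 4
minimum over rows = 2 → strictly diagonally dominant (convergence guaranteed)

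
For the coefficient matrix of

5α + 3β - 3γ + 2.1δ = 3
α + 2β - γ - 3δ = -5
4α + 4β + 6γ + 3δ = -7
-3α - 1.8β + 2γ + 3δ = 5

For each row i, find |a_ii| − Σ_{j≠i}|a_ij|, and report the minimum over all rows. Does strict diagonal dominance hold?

-5

row 1: |5| − (3+3+2.1) = -3.1
row 2: |2| − (1+1+3) = -3
row 3: |6| − (4+4+3) = -5
row 4: |3| − (3+1.8+2) = -3.8
minimum over rows = -5 → not strictly diagonally dominant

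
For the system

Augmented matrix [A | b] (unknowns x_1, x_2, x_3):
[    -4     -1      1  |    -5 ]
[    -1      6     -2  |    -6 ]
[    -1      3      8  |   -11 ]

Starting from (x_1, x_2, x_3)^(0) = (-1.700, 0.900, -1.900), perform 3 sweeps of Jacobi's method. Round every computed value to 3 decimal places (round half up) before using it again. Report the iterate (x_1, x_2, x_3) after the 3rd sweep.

Iteration 1:
  x_1 = (-5 - (-1)·0.900 - (1)·-1.900) / (-4) = 0.550
  x_2 = (-6 - (-1)·-1.700 - (-2)·-1.900) / (6) = -1.917
  x_3 = (-11 - (-1)·-1.700 - (3)·0.900) / (8) = -1.925
Iteration 2:
  x_1 = (-5 - (-1)·-1.917 - (1)·-1.925) / (-4) = 1.248
  x_2 = (-6 - (-1)·0.550 - (-2)·-1.925) / (6) = -1.550
  x_3 = (-11 - (-1)·0.550 - (3)·-1.917) / (8) = -0.587
Iteration 3:
  x_1 = (-5 - (-1)·-1.550 - (1)·-0.587) / (-4) = 1.491
  x_2 = (-6 - (-1)·1.248 - (-2)·-0.587) / (6) = -0.988
  x_3 = (-11 - (-1)·1.248 - (3)·-1.550) / (8) = -0.638

(1.491, -0.988, -0.638)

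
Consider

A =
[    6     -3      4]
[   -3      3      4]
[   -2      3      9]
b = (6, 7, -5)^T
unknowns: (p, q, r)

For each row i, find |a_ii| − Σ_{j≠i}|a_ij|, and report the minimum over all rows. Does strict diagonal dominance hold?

-4

row 1: |6| − (3+4) = -1
row 2: |3| − (3+4) = -4
row 3: |9| − (2+3) = 4
minimum over rows = -4 → not strictly diagonally dominant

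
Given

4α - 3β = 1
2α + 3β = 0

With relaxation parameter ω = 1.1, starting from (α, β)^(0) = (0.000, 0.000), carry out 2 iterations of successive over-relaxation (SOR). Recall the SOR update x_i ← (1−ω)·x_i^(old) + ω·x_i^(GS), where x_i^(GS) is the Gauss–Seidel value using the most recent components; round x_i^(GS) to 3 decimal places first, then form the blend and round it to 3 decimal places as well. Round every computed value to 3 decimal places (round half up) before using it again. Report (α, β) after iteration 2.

(0.081, -0.039)

Iteration 1:
  α: GS value = (1 - (-3)·0.000) / (4) = 0.250;  α ← (1−ω)·0.000 + ω·0.250 = 0.275
  β: GS value = (0 - (2)·0.275) / (3) = -0.183;  β ← (1−ω)·0.000 + ω·-0.183 = -0.201
Iteration 2:
  α: GS value = (1 - (-3)·-0.201) / (4) = 0.099;  α ← (1−ω)·0.275 + ω·0.099 = 0.081
  β: GS value = (0 - (2)·0.081) / (3) = -0.054;  β ← (1−ω)·-0.201 + ω·-0.054 = -0.039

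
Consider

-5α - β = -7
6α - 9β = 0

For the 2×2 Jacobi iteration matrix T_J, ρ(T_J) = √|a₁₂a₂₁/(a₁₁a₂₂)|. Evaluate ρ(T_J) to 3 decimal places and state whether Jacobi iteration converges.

0.365

a₁₂a₂₁/(a₁₁a₂₂) = (-1)·(6) / ((-5)·(-9)) = -0.133333
ρ = √|-0.133333| = √0.133333 = 0.365
ρ < 1, so Jacobi converges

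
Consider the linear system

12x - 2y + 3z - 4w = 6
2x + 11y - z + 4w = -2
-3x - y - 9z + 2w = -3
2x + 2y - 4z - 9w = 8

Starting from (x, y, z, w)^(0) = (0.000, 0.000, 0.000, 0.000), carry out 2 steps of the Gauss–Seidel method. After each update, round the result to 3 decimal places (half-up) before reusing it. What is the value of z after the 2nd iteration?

Iteration 1:
  x = (6 - (-2)·0.000 - (3)·0.000 - (-4)·0.000) / (12) = 0.500
  y = (-2 - (2)·0.500 - (-1)·0.000 - (4)·0.000) / (11) = -0.273
  z = (-3 - (-3)·0.500 - (-1)·-0.273 - (2)·0.000) / (-9) = 0.197
  w = (8 - (2)·0.500 - (2)·-0.273 - (-4)·0.197) / (-9) = -0.926
Iteration 2:
  x = (6 - (-2)·-0.273 - (3)·0.197 - (-4)·-0.926) / (12) = 0.097
  y = (-2 - (2)·0.097 - (-1)·0.197 - (4)·-0.926) / (11) = 0.155
  z = (-3 - (-3)·0.097 - (-1)·0.155 - (2)·-0.926) / (-9) = 0.078
  w = (8 - (2)·0.097 - (2)·0.155 - (-4)·0.078) / (-9) = -0.868

0.078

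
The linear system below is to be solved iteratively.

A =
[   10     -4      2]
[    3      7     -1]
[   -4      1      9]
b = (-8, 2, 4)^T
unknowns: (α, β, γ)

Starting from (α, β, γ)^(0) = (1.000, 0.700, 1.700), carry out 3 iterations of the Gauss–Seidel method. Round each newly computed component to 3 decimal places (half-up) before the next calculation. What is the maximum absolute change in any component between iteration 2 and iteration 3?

0.220

Iteration 1:
  α = (-8 - (-4)·0.700 - (2)·1.700) / (10) = -0.860
  β = (2 - (3)·-0.860 - (-1)·1.700) / (7) = 0.897
  γ = (4 - (-4)·-0.860 - (1)·0.897) / (9) = -0.037
Iteration 2:
  α = (-8 - (-4)·0.897 - (2)·-0.037) / (10) = -0.434
  β = (2 - (3)·-0.434 - (-1)·-0.037) / (7) = 0.466
  γ = (4 - (-4)·-0.434 - (1)·0.466) / (9) = 0.200
Iteration 3:
  α = (-8 - (-4)·0.466 - (2)·0.200) / (10) = -0.654
  β = (2 - (3)·-0.654 - (-1)·0.200) / (7) = 0.595
  γ = (4 - (-4)·-0.654 - (1)·0.595) / (9) = 0.088
Change: (-0.220, 0.129, -0.112) → max |·| = 0.220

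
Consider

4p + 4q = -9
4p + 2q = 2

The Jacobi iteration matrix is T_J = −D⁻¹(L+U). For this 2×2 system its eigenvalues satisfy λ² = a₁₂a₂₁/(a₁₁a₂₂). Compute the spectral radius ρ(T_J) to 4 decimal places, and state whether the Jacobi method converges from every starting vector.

a₁₂a₂₁/(a₁₁a₂₂) = (4)·(4) / ((4)·(2)) = 2.000000
ρ = √|2.000000| = √2.000000 = 1.4142
ρ > 1, so Jacobi diverges

1.4142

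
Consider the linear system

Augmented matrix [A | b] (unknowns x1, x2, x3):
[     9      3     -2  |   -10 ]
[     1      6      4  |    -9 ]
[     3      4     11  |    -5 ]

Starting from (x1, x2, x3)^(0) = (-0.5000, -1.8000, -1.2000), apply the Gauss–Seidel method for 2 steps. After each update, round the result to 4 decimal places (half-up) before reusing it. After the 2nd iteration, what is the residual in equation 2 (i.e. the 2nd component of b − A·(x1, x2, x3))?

-1.2578

Iteration 1:
  x1 = (-10 - (3)·-1.8000 - (-2)·-1.2000) / (9) = -0.7778
  x2 = (-9 - (1)·-0.7778 - (4)·-1.2000) / (6) = -0.5704
  x3 = (-5 - (3)·-0.7778 - (4)·-0.5704) / (11) = -0.0350
Iteration 2:
  x1 = (-10 - (3)·-0.5704 - (-2)·-0.0350) / (9) = -0.9288
  x2 = (-9 - (1)·-0.9288 - (4)·-0.0350) / (6) = -1.3219
  x3 = (-5 - (3)·-0.9288 - (4)·-1.3219) / (11) = 0.2795
Residual b − A·x = (2.8839, -1.2578, -0.0005)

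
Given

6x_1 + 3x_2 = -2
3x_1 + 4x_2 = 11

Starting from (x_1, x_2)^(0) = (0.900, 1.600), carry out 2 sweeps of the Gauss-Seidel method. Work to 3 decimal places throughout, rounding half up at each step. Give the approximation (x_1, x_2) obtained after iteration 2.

Iteration 1:
  x_1 = (-2 - (3)·1.600) / (6) = -1.133
  x_2 = (11 - (3)·-1.133) / (4) = 3.600
Iteration 2:
  x_1 = (-2 - (3)·3.600) / (6) = -2.133
  x_2 = (11 - (3)·-2.133) / (4) = 4.350

(-2.133, 4.350)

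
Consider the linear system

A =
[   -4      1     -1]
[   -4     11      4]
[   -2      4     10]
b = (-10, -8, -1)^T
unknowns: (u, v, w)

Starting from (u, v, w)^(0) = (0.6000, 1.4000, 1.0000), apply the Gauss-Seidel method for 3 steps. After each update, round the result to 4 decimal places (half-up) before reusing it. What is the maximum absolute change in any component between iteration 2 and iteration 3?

0.0497

Iteration 1:
  u = (-10 - (1)·1.4000 - (-1)·1.0000) / (-4) = 2.6000
  v = (-8 - (-4)·2.6000 - (4)·1.0000) / (11) = -0.1455
  w = (-1 - (-2)·2.6000 - (4)·-0.1455) / (10) = 0.4782
Iteration 2:
  u = (-10 - (1)·-0.1455 - (-1)·0.4782) / (-4) = 2.3441
  v = (-8 - (-4)·2.3441 - (4)·0.4782) / (11) = -0.0488
  w = (-1 - (-2)·2.3441 - (4)·-0.0488) / (10) = 0.3883
Iteration 3:
  u = (-10 - (1)·-0.0488 - (-1)·0.3883) / (-4) = 2.3907
  v = (-8 - (-4)·2.3907 - (4)·0.3883) / (11) = 0.0009
  w = (-1 - (-2)·2.3907 - (4)·0.0009) / (10) = 0.3778
Change: (0.0466, 0.0497, -0.0105) → max |·| = 0.0497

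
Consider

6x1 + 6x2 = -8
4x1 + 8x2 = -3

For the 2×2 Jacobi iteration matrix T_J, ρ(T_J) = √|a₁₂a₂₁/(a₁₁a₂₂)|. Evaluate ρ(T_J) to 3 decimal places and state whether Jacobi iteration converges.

0.707

a₁₂a₂₁/(a₁₁a₂₂) = (6)·(4) / ((6)·(8)) = 0.500000
ρ = √|0.500000| = √0.500000 = 0.707
ρ < 1, so Jacobi converges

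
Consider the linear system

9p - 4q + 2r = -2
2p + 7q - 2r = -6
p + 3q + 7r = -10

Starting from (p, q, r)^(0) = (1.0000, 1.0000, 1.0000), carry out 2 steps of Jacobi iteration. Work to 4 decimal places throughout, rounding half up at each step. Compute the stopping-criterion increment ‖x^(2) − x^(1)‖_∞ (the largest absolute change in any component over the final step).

0.9388

Iteration 1:
  p = (-2 - (-4)·1.0000 - (2)·1.0000) / (9) = 0.0000
  q = (-6 - (2)·1.0000 - (-2)·1.0000) / (7) = -0.8571
  r = (-10 - (1)·1.0000 - (3)·1.0000) / (7) = -2.0000
Iteration 2:
  p = (-2 - (-4)·-0.8571 - (2)·-2.0000) / (9) = -0.1587
  q = (-6 - (2)·0.0000 - (-2)·-2.0000) / (7) = -1.4286
  r = (-10 - (1)·0.0000 - (3)·-0.8571) / (7) = -1.0612
Change: (-0.1587, -0.5715, 0.9388) → max |·| = 0.9388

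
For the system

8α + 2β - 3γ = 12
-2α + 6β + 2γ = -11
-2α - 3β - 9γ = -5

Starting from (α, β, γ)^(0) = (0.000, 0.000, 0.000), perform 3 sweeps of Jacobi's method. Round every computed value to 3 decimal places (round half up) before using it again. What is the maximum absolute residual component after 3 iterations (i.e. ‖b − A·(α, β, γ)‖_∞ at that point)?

1.018

Iteration 1:
  α = (12 - (2)·0.000 - (-3)·0.000) / (8) = 1.500
  β = (-11 - (-2)·0.000 - (2)·0.000) / (6) = -1.833
  γ = (-5 - (-2)·0.000 - (-3)·0.000) / (-9) = 0.556
Iteration 2:
  α = (12 - (2)·-1.833 - (-3)·0.556) / (8) = 2.167
  β = (-11 - (-2)·1.500 - (2)·0.556) / (6) = -1.519
  γ = (-5 - (-2)·1.500 - (-3)·-1.833) / (-9) = 0.833
Iteration 3:
  α = (12 - (2)·-1.519 - (-3)·0.833) / (8) = 2.192
  β = (-11 - (-2)·2.167 - (2)·0.833) / (6) = -1.389
  γ = (-5 - (-2)·2.167 - (-3)·-1.519) / (-9) = 0.580
Residual b − A·x = (-1.018, 0.558, 0.437); ∞-norm = 1.018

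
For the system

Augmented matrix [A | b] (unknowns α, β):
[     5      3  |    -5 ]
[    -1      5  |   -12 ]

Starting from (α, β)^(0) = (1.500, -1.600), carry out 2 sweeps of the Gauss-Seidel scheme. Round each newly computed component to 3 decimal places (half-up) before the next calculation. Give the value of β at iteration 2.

Iteration 1:
  α = (-5 - (3)·-1.600) / (5) = -0.040
  β = (-12 - (-1)·-0.040) / (5) = -2.408
Iteration 2:
  α = (-5 - (3)·-2.408) / (5) = 0.445
  β = (-12 - (-1)·0.445) / (5) = -2.311

-2.311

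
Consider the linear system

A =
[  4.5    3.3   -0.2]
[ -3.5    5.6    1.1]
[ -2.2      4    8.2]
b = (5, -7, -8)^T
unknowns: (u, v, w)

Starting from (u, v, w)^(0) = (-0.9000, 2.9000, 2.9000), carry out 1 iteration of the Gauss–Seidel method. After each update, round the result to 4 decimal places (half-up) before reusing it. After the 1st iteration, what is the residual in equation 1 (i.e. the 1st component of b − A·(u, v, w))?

Iteration 1:
  u = (5 - (3.3)·2.9000 - (-0.2)·2.9000) / (4.5) = -0.8867
  v = (-7 - (-3.5)·-0.8867 - (1.1)·2.9000) / (5.6) = -2.3738
  w = (-8 - (-2.2)·-0.8867 - (4)·-2.3738) / (8.2) = -0.0556
Residual b − A·x = (16.8126, 3.2510, 0.0004)

16.8126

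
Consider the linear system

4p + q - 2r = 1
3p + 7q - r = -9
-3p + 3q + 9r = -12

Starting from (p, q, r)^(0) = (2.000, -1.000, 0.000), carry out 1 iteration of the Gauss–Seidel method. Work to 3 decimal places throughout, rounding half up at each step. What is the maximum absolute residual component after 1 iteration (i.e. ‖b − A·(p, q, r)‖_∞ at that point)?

Iteration 1:
  p = (1 - (1)·-1.000 - (-2)·0.000) / (4) = 0.500
  q = (-9 - (3)·0.500 - (-1)·0.000) / (7) = -1.500
  r = (-12 - (-3)·0.500 - (3)·-1.500) / (9) = -0.667
Residual b − A·x = (-0.834, -0.667, 0.003); ∞-norm = 0.834

0.834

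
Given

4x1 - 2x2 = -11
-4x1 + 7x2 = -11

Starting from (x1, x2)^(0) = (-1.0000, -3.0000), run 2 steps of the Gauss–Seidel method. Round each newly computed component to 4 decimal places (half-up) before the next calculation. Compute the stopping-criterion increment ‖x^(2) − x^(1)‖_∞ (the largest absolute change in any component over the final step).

0.5000

Iteration 1:
  x1 = (-11 - (-2)·-3.0000) / (4) = -4.2500
  x2 = (-11 - (-4)·-4.2500) / (7) = -4.0000
Iteration 2:
  x1 = (-11 - (-2)·-4.0000) / (4) = -4.7500
  x2 = (-11 - (-4)·-4.7500) / (7) = -4.2857
Change: (-0.5000, -0.2857) → max |·| = 0.5000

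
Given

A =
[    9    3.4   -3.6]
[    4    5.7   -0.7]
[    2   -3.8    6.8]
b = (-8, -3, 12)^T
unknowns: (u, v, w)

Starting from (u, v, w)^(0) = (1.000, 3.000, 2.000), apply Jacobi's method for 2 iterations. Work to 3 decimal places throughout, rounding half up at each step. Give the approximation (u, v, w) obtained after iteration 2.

Iteration 1:
  u = (-8 - (3.4)·3.000 - (-3.6)·2.000) / (9) = -1.222
  v = (-3 - (4)·1.000 - (-0.7)·2.000) / (5.7) = -0.982
  w = (12 - (2)·1.000 - (-3.8)·3.000) / (6.8) = 3.147
Iteration 2:
  u = (-8 - (3.4)·-0.982 - (-3.6)·3.147) / (9) = 0.741
  v = (-3 - (4)·-1.222 - (-0.7)·3.147) / (5.7) = 0.718
  w = (12 - (2)·-1.222 - (-3.8)·-0.982) / (6.8) = 1.575

(0.741, 0.718, 1.575)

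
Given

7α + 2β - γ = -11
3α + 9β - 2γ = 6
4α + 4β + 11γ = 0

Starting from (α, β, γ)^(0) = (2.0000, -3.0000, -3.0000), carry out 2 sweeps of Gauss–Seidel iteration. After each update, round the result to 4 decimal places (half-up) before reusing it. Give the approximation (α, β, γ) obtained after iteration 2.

(-1.6407, 1.2751, 0.1329)

Iteration 1:
  α = (-11 - (2)·-3.0000 - (-1)·-3.0000) / (7) = -1.1429
  β = (6 - (3)·-1.1429 - (-2)·-3.0000) / (9) = 0.3810
  γ = (0 - (4)·-1.1429 - (4)·0.3810) / (11) = 0.2771
Iteration 2:
  α = (-11 - (2)·0.3810 - (-1)·0.2771) / (7) = -1.6407
  β = (6 - (3)·-1.6407 - (-2)·0.2771) / (9) = 1.2751
  γ = (0 - (4)·-1.6407 - (4)·1.2751) / (11) = 0.1329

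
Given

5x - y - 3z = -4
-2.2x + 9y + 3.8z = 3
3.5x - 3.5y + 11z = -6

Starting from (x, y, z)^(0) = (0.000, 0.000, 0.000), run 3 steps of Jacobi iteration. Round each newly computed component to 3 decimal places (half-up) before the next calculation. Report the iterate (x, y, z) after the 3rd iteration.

Iteration 1:
  x = (-4 - (-1)·0.000 - (-3)·0.000) / (5) = -0.800
  y = (3 - (-2.2)·0.000 - (3.8)·0.000) / (9) = 0.333
  z = (-6 - (3.5)·0.000 - (-3.5)·0.000) / (11) = -0.545
Iteration 2:
  x = (-4 - (-1)·0.333 - (-3)·-0.545) / (5) = -1.060
  y = (3 - (-2.2)·-0.800 - (3.8)·-0.545) / (9) = 0.368
  z = (-6 - (3.5)·-0.800 - (-3.5)·0.333) / (11) = -0.185
Iteration 3:
  x = (-4 - (-1)·0.368 - (-3)·-0.185) / (5) = -0.837
  y = (3 - (-2.2)·-1.060 - (3.8)·-0.185) / (9) = 0.152
  z = (-6 - (3.5)·-1.060 - (-3.5)·0.368) / (11) = -0.091

(-0.837, 0.152, -0.091)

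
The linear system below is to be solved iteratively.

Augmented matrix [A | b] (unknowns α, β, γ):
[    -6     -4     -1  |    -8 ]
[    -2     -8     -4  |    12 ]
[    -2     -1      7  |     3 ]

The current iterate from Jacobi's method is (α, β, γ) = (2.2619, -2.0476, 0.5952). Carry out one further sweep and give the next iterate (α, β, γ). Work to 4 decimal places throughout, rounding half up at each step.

(2.5992, -2.3631, 0.7823)

One sweep:
  α = (-8 - (-4)·-2.0476 - (-1)·0.5952) / (-6) = 2.5992
  β = (12 - (-2)·2.2619 - (-4)·0.5952) / (-8) = -2.3631
  γ = (3 - (-2)·2.2619 - (-1)·-2.0476) / (7) = 0.7823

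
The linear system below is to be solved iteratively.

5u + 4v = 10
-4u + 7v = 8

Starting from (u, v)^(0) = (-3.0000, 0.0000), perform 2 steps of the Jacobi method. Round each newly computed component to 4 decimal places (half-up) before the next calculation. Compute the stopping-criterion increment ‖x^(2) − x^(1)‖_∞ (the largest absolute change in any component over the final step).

Iteration 1:
  u = (10 - (4)·0.0000) / (5) = 2.0000
  v = (8 - (-4)·-3.0000) / (7) = -0.5714
Iteration 2:
  u = (10 - (4)·-0.5714) / (5) = 2.4571
  v = (8 - (-4)·2.0000) / (7) = 2.2857
Change: (0.4571, 2.8571) → max |·| = 2.8571

2.8571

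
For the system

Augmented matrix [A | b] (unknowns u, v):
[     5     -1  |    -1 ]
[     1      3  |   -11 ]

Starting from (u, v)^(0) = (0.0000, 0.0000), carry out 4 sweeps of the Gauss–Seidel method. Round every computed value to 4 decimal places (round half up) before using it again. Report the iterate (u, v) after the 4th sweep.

Iteration 1:
  u = (-1 - (-1)·0.0000) / (5) = -0.2000
  v = (-11 - (1)·-0.2000) / (3) = -3.6000
Iteration 2:
  u = (-1 - (-1)·-3.6000) / (5) = -0.9200
  v = (-11 - (1)·-0.9200) / (3) = -3.3600
Iteration 3:
  u = (-1 - (-1)·-3.3600) / (5) = -0.8720
  v = (-11 - (1)·-0.8720) / (3) = -3.3760
Iteration 4:
  u = (-1 - (-1)·-3.3760) / (5) = -0.8752
  v = (-11 - (1)·-0.8752) / (3) = -3.3749

(-0.8752, -3.3749)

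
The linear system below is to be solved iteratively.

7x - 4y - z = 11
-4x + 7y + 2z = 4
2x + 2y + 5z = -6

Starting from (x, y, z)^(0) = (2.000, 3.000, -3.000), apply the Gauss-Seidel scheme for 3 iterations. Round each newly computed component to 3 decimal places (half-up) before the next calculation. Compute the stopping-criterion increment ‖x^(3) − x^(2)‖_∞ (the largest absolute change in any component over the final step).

Iteration 1:
  x = (11 - (-4)·3.000 - (-1)·-3.000) / (7) = 2.857
  y = (4 - (-4)·2.857 - (2)·-3.000) / (7) = 3.061
  z = (-6 - (2)·2.857 - (2)·3.061) / (5) = -3.567
Iteration 2:
  x = (11 - (-4)·3.061 - (-1)·-3.567) / (7) = 2.811
  y = (4 - (-4)·2.811 - (2)·-3.567) / (7) = 3.197
  z = (-6 - (2)·2.811 - (2)·3.197) / (5) = -3.603
Iteration 3:
  x = (11 - (-4)·3.197 - (-1)·-3.603) / (7) = 2.884
  y = (4 - (-4)·2.884 - (2)·-3.603) / (7) = 3.249
  z = (-6 - (2)·2.884 - (2)·3.249) / (5) = -3.653
Change: (0.073, 0.052, -0.050) → max |·| = 0.073

0.073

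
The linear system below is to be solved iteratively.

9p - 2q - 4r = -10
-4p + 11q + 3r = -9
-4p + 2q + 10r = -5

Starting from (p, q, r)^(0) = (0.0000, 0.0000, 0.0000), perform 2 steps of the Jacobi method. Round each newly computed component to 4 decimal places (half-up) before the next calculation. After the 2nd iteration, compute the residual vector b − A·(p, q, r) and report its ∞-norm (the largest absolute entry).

Iteration 1:
  p = (-10 - (-2)·0.0000 - (-4)·0.0000) / (9) = -1.1111
  q = (-9 - (-4)·0.0000 - (3)·0.0000) / (11) = -0.8182
  r = (-5 - (-4)·0.0000 - (2)·0.0000) / (10) = -0.5000
Iteration 2:
  p = (-10 - (-2)·-0.8182 - (-4)·-0.5000) / (9) = -1.5152
  q = (-9 - (-4)·-1.1111 - (3)·-0.5000) / (11) = -1.0859
  r = (-5 - (-4)·-1.1111 - (2)·-0.8182) / (10) = -0.7808
Residual b − A·x = (-1.6582, -0.7735, -1.0810); ∞-norm = 1.6582

1.6582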